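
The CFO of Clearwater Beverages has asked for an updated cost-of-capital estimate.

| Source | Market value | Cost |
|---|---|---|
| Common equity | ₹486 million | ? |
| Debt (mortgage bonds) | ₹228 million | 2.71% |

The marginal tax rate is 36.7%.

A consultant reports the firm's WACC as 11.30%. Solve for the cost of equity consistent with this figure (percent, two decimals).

15.80%

Total capital V = 486 + 228 = 714.
Equity weight = 486/714 = 0.6807.
Mortgage bonds weight = 228/714 = 0.3193.
Debt contribution = 0.3193 × 2.71% × (1 − 36.7%) = 0.5478%.
Required equity contribution = 11.3% − 0.5478% = 10.7522%.
Re = 10.7522% / 0.6807 = 15.7965%.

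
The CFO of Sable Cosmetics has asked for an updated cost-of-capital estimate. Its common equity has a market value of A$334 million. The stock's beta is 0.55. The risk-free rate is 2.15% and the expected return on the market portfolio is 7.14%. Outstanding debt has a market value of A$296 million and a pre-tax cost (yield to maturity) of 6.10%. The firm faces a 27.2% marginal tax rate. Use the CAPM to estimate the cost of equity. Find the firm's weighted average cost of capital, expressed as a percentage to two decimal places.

4.68%

Market risk premium = 7.14% − 2.15% = 4.99%.
Cost of equity via CAPM: Re = 2.15% + 0.55 × 4.99% = 4.8945%.
Total capital V = 334 + 296 = 630.
Equity: weight = 334/630 = 0.5302; cost = 4.8945%.
Debt: weight = 296/630 = 0.4698; after-tax cost = 6.1% × (1 − 27.2%) = 4.4408%.
WACC = 0.5302 × 4.8945% + 0.4698 × 4.4408% = 4.6813%.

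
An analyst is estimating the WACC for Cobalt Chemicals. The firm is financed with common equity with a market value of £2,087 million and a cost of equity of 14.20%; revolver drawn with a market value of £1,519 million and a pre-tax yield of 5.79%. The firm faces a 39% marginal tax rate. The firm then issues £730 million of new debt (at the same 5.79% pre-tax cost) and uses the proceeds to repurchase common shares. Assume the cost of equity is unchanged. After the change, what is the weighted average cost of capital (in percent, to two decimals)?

7.55%

After the change:
Total capital V = 1357 + 2249 = 3606.
Equity: weight = 1357/3606 = 0.3763; cost = 14.2%.
Revolver drawn: weight = 2249/3606 = 0.6237; after-tax cost = 5.79% × (1 − 39%) = 3.5319%.
WACC = 0.3763 × 14.2000% + 0.6237 × 3.5319% = 7.5465%.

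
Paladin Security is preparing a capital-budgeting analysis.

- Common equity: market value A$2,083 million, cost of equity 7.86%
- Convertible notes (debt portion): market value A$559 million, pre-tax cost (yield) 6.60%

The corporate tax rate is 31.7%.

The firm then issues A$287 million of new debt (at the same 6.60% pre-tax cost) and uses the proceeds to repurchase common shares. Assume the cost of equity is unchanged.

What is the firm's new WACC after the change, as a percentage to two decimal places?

6.79%

After the change:
Total capital V = 1796 + 846 = 2642.
Equity: weight = 1796/2642 = 0.6798; cost = 7.86%.
Convertible notes (debt portion): weight = 846/2642 = 0.3202; after-tax cost = 6.6% × (1 − 31.7%) = 4.5078%.
WACC = 0.6798 × 7.8600% + 0.3202 × 4.5078% = 6.7866%.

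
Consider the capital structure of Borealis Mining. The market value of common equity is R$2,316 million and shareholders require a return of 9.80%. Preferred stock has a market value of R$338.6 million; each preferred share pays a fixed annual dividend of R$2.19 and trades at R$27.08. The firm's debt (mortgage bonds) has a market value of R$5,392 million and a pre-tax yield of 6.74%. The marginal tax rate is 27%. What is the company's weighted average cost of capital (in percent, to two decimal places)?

Cost of preferred: Rp = 2.19 / 27.08 = 8.0871%.
Total capital V = 2316 + 338.6 + 5392 = 8046.6.
Equity: weight = 2316/8046.6 = 0.2878; cost = 9.8%.
Preferred: weight = 338.6/8046.6 = 0.0421; cost = 8.0871%.
Mortgage bonds: weight = 5392/8046.6 = 0.6701; after-tax cost = 6.74% × (1 − 27%) = 4.9202%.
WACC = 0.2878 × 9.8000% + 0.0421 × 8.0871% + 0.6701 × 4.9202% = 6.4580%.

6.46%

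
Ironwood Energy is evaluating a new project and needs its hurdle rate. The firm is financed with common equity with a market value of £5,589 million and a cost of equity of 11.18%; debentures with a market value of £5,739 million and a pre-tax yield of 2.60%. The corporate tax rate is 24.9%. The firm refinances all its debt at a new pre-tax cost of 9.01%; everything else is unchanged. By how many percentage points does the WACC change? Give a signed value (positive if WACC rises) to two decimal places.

+2.44 pp

Current WACC:
Total capital V = 5589 + 5739 = 11328.
Equity: weight = 5589/11328 = 0.4934; cost = 11.18%.
Debentures: weight = 5739/11328 = 0.5066; after-tax cost = 2.6% × (1 − 24.9%) = 1.9526%.
WACC = 0.4934 × 11.1800% + 0.5066 × 1.9526% = 6.5052%.
After the change:
Total capital V = 5589 + 5739 = 11328.
Equity: weight = 5589/11328 = 0.4934; cost = 11.18%.
Debentures: weight = 5739/11328 = 0.5066; after-tax cost = 9.01% × (1 − 24.9%) = 6.7665%.
WACC = 0.4934 × 11.1800% + 0.5066 × 6.7665% = 8.9440%.
Change in WACC = 8.9440% − 6.5052% = 2.4388 pp.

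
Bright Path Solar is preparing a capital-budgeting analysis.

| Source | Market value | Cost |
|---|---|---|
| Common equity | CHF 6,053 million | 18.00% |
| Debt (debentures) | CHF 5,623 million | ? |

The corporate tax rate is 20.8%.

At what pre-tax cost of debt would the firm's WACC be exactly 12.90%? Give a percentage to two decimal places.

Total capital V = 6053 + 5623 = 11676.
Equity weight = 6053/11676 = 0.5184.
Debentures weight = 5623/11676 = 0.4816.
Equity contribution = 0.5184 × 18% = 9.3314%.
Remaining for debt = 12.9% − 9.3314% = 3.5686%.
Rd × (1 − 20.8%) × 0.4816 = 3.5686%  ⇒  Rd = 9.3561%.

9.36%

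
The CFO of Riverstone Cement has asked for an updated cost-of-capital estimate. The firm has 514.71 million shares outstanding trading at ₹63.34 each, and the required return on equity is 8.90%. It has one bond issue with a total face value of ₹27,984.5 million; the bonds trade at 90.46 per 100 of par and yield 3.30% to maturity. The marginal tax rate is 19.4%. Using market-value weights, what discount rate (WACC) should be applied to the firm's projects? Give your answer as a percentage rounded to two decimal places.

6.17%

Market value of equity E = 63.34 × 514.71m = 32601.7314m. Market value of debt D = 27984.5m × 90.46/100 = 25314.7787m.
Total capital V = 32601.7314 + 25314.7787 = 57916.5101.
Equity: weight = 32601.7314/57916.5101 = 0.5629; cost = 8.9%.
Bonds outstanding: weight = 25314.7787/57916.5101 = 0.4371; after-tax cost = 3.3% × (1 − 19.4%) = 2.6598%.
WACC = 0.5629 × 8.9000% + 0.4371 × 2.6598% = 6.1725%.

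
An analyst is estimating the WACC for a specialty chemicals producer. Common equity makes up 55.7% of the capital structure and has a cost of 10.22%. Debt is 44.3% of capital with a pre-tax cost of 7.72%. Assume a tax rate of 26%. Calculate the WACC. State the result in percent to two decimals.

8.22%

After-tax cost of debt = 7.72% × (1 − 26%) = 5.7128%.
WACC = 0.557 × 10.2200% + 0.443 × 5.7128% = 8.2233%.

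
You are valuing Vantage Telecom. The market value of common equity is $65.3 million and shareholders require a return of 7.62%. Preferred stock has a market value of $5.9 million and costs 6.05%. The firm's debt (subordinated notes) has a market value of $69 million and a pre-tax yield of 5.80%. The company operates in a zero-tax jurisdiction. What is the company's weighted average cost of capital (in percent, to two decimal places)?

6.66%

Total capital V = 65.3 + 5.9 + 69 = 140.2.
Equity: weight = 65.3/140.2 = 0.4658; cost = 7.62%.
Preferred: weight = 5.9/140.2 = 0.0421; cost = 6.05%.
Subordinated notes: weight = 69/140.2 = 0.4922; after-tax cost = 5.8% × (1 − 0%) = 5.8000%.
WACC = 0.4658 × 7.6200% + 0.0421 × 6.0500% + 0.4922 × 5.8000% = 6.6582%.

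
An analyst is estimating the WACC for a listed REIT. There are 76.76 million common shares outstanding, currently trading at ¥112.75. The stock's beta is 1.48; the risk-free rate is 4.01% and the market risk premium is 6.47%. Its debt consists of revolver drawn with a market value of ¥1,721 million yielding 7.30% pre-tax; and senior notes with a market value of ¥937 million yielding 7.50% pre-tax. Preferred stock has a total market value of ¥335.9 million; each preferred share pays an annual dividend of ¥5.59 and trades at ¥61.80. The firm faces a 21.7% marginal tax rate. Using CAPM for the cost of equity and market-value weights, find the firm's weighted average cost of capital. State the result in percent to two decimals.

11.67%

Cost of equity via CAPM: Re = 4.01% + 1.48 × 6.47% = 13.5856%.
Cost of preferred: Rp = 5.59 / 61.8 = 9.0453%.
Market value of equity E = 112.75 × 76.76m = 8654.69m.
Total capital V = 8654.69 + 335.9 + 1721 + 937 = 11648.59.
Equity: weight = 8654.69/11648.59 = 0.7430; cost = 13.5856%.
Preferred: weight = 335.9/11648.59 = 0.0288; cost = 9.0453%.
Revolver drawn: weight = 1721/11648.59 = 0.1477; after-tax cost = 7.3% × (1 − 21.7%) = 5.7159%.
Senior notes: weight = 937/11648.59 = 0.0804; after-tax cost = 7.5% × (1 − 21.7%) = 5.8725%.
WACC = 0.7430 × 13.5856% + 0.0288 × 9.0453% + 0.1477 × 5.7159% + 0.0804 × 5.8725% = 11.6715%.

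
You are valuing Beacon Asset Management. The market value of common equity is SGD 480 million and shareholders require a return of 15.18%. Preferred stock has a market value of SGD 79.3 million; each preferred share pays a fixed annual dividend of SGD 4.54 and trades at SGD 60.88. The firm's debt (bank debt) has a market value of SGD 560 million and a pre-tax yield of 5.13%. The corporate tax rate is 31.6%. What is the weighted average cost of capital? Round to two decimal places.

Cost of preferred: Rp = 4.54 / 60.88 = 7.4573%.
Total capital V = 480 + 79.3 + 560 = 1119.3.
Equity: weight = 480/1119.3 = 0.4288; cost = 15.18%.
Preferred: weight = 79.3/1119.3 = 0.0708; cost = 7.4573%.
Bank debt: weight = 560/1119.3 = 0.5003; after-tax cost = 5.13% × (1 − 31.6%) = 3.5089%.
WACC = 0.4288 × 15.1800% + 0.0708 × 7.4573% + 0.5003 × 3.5089% = 8.7937%.

8.79%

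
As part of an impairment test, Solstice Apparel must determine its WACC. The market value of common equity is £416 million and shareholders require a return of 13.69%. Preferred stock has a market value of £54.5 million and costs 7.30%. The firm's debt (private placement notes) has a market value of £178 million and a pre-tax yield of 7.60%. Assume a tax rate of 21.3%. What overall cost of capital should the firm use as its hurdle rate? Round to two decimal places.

Total capital V = 416 + 54.5 + 178 = 648.5.
Equity: weight = 416/648.5 = 0.6415; cost = 13.69%.
Preferred: weight = 54.5/648.5 = 0.0840; cost = 7.3%.
Private placement notes: weight = 178/648.5 = 0.2745; after-tax cost = 7.6% × (1 − 21.3%) = 5.9812%.
WACC = 0.6415 × 13.6900% + 0.0840 × 7.3000% + 0.2745 × 5.9812% = 11.0371%.

11.04%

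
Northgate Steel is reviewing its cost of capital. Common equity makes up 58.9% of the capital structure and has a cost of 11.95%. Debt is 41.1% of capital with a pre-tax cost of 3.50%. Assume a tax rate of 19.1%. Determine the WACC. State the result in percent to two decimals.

After-tax cost of debt = 3.5% × (1 − 19.1%) = 2.8315%.
WACC = 0.589 × 11.9500% + 0.411 × 2.8315% = 8.2023%.

8.20%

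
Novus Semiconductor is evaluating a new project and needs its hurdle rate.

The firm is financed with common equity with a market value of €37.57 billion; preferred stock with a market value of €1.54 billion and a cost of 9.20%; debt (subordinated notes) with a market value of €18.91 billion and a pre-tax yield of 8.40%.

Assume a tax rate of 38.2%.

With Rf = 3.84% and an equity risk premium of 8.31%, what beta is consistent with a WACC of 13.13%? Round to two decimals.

Total capital V = 37.57 + 1.54 + 18.91 = 58.02.
Equity weight = 37.57/58.02 = 0.6475.
Preferred weight = 1.54/58.02 = 0.0265.
Subordinated notes weight = 18.91/58.02 = 0.3259.
Debt contribution = 0.3259 × 8.4% × (1 − 38.2%) = 1.6919%.
Preferred contribution = 0.0265 × 9.2% = 0.2442%.
Required equity contribution = 13.13% − 1.9361% = 11.1939%  ⇒  Re = 17.2869%.
CAPM: 17.2869% = 3.84% + β × 8.31%  ⇒  β = 1.6182.

1.62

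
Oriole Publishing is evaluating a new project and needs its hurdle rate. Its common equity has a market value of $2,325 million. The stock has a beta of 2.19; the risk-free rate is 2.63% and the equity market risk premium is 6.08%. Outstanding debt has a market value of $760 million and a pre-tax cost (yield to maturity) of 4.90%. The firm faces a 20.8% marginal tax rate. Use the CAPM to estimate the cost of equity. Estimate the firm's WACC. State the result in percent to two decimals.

Cost of equity via CAPM: Re = 2.63% + 2.19 × 6.08% = 15.9452%.
Total capital V = 2325 + 760 = 3085.
Equity: weight = 2325/3085 = 0.7536; cost = 15.9452%.
Debt: weight = 760/3085 = 0.2464; after-tax cost = 4.9% × (1 − 20.8%) = 3.8808%.
WACC = 0.7536 × 15.9452% + 0.2464 × 3.8808% = 12.9731%.

12.97%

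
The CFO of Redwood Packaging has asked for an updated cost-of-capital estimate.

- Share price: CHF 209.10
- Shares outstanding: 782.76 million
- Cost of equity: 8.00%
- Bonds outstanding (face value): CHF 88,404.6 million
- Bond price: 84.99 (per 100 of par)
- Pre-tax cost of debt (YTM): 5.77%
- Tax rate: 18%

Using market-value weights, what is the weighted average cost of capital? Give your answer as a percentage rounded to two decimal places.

Market value of equity E = 209.1 × 782.76m = 163675.116m. Market value of debt D = 88404.6m × 84.99/100 = 75135.06954m.
Total capital V = 163675.116 + 75135.06954 = 238810.18554.
Equity: weight = 163675.116/238810.18554 = 0.6854; cost = 8%.
Bonds outstanding: weight = 75135.06954/238810.18554 = 0.3146; after-tax cost = 5.77% × (1 − 18%) = 4.7314%.
WACC = 0.6854 × 8.0000% + 0.3146 × 4.7314% = 6.9716%.

6.97%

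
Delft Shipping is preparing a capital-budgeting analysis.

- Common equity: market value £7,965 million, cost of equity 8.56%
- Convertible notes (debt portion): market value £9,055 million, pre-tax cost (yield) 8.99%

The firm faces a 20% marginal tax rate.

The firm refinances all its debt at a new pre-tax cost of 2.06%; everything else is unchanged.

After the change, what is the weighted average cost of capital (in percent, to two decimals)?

4.88%

After the change:
Total capital V = 7965 + 9055 = 17020.
Equity: weight = 7965/17020 = 0.4680; cost = 8.56%.
Convertible notes (debt portion): weight = 9055/17020 = 0.5320; after-tax cost = 2.06% × (1 − 20%) = 1.6480%.
WACC = 0.4680 × 8.5600% + 0.5320 × 1.6480% = 4.8827%.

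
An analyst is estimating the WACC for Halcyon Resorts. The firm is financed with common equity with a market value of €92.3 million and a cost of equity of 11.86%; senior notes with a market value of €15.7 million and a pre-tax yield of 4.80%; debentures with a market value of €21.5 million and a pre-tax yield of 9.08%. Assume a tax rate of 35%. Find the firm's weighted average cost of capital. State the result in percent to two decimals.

9.81%

Total capital V = 92.3 + 15.7 + 21.5 = 129.5.
Equity: weight = 92.3/129.5 = 0.7127; cost = 11.86%.
Senior notes: weight = 15.7/129.5 = 0.1212; after-tax cost = 4.8% × (1 − 35%) = 3.1200%.
Debentures: weight = 21.5/129.5 = 0.1660; after-tax cost = 9.08% × (1 − 35%) = 5.9020%.
WACC = 0.7127 × 11.8600% + 0.1212 × 3.1200% + 0.1660 × 5.9020% = 9.8112%.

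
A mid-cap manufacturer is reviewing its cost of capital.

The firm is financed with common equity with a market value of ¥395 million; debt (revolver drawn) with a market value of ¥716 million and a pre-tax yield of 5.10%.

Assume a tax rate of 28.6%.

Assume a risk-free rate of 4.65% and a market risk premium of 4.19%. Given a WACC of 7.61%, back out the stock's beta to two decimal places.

2.42

Total capital V = 395 + 716 = 1111.
Equity weight = 395/1111 = 0.3555.
Revolver drawn weight = 716/1111 = 0.6445.
Debt contribution = 0.6445 × 5.1% × (1 − 28.6%) = 2.3468%.
Required equity contribution = 7.61% − 2.3468% = 5.2632%  ⇒  Re = 14.8037%.
CAPM: 14.8037% = 4.65% + β × 4.19%  ⇒  β = 2.4233.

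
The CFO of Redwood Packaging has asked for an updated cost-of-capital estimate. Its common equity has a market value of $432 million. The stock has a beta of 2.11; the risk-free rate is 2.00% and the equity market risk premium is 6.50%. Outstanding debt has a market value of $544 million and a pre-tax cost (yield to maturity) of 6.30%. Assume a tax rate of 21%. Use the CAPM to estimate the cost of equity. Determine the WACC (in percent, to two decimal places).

Cost of equity via CAPM: Re = 2.0% + 2.11 × 6.5% = 15.7150%.
Total capital V = 432 + 544 = 976.
Equity: weight = 432/976 = 0.4426; cost = 15.715%.
Debt: weight = 544/976 = 0.5574; after-tax cost = 6.3% × (1 − 21%) = 4.9770%.
WACC = 0.4426 × 15.7150% + 0.5574 × 4.9770% = 9.7299%.

9.73%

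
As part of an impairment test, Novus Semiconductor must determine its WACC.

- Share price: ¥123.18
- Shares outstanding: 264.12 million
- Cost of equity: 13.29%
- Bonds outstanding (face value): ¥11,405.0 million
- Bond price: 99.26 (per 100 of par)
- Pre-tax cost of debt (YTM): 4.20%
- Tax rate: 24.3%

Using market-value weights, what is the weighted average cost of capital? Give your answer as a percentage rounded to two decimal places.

Market value of equity E = 123.18 × 264.12m = 32534.3016m. Market value of debt D = 11405m × 99.26/100 = 11320.603m.
Total capital V = 32534.3016 + 11320.603 = 43854.9046.
Equity: weight = 32534.3016/43854.9046 = 0.7419; cost = 13.29%.
Bonds outstanding: weight = 11320.603/43854.9046 = 0.2581; after-tax cost = 4.2% × (1 − 24.3%) = 3.1794%.
WACC = 0.7419 × 13.2900% + 0.2581 × 3.1794% = 10.6801%.

10.68%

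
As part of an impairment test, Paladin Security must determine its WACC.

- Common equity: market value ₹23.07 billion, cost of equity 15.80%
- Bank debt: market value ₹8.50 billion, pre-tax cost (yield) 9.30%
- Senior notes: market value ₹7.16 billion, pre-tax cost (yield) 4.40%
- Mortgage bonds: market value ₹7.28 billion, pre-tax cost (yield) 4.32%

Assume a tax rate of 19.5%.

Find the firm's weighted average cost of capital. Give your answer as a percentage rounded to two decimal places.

Total capital V = 23.07 + 8.5 + 7.16 + 7.28 = 46.01.
Equity: weight = 23.07/46.01 = 0.5014; cost = 15.8%.
Bank debt: weight = 8.5/46.01 = 0.1847; after-tax cost = 9.3% × (1 − 19.5%) = 7.4865%.
Senior notes: weight = 7.16/46.01 = 0.1556; after-tax cost = 4.4% × (1 − 19.5%) = 3.5420%.
Mortgage bonds: weight = 7.28/46.01 = 0.1582; after-tax cost = 4.32% × (1 − 19.5%) = 3.4776%.
WACC = 0.5014 × 15.8000% + 0.1847 × 7.4865% + 0.1556 × 3.5420% + 0.1582 × 3.4776% = 10.4068%.

10.41%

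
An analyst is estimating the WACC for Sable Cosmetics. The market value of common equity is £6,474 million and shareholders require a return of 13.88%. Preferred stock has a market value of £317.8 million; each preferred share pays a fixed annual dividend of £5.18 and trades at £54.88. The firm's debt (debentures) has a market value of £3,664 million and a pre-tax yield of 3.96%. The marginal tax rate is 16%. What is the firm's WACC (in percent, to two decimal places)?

Cost of preferred: Rp = 5.18 / 54.88 = 9.4388%.
Total capital V = 6474 + 317.8 + 3664 = 10455.8.
Equity: weight = 6474/10455.8 = 0.6192; cost = 13.88%.
Preferred: weight = 317.8/10455.8 = 0.0304; cost = 9.4388%.
Debentures: weight = 3664/10455.8 = 0.3504; after-tax cost = 3.96% × (1 − 16%) = 3.3264%.
WACC = 0.6192 × 13.8800% + 0.0304 × 9.4388% + 0.3504 × 3.3264% = 10.0467%.

10.05%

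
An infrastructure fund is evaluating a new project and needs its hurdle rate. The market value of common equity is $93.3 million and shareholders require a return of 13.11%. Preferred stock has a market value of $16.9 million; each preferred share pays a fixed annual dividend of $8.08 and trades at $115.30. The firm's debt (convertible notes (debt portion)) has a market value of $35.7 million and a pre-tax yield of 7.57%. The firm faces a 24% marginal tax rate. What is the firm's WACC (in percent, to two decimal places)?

Cost of preferred: Rp = 8.08 / 115.3 = 7.0078%.
Total capital V = 93.3 + 16.9 + 35.7 = 145.9.
Equity: weight = 93.3/145.9 = 0.6395; cost = 13.11%.
Preferred: weight = 16.9/145.9 = 0.1158; cost = 7.0078%.
Convertible notes (debt portion): weight = 35.7/145.9 = 0.2447; after-tax cost = 7.57% × (1 − 24%) = 5.7532%.
WACC = 0.6395 × 13.1100% + 0.1158 × 7.0078% + 0.2447 × 5.7532% = 10.6030%.

10.60%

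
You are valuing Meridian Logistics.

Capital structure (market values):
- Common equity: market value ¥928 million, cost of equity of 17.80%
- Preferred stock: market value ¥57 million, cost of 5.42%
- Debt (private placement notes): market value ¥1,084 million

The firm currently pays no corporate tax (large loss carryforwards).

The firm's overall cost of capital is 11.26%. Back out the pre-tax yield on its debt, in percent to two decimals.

5.97%

Total capital V = 928 + 57 + 1084 = 2069.
Equity weight = 928/2069 = 0.4485.
Preferred weight = 57/2069 = 0.0275.
Private placement notes weight = 1084/2069 = 0.5239.
Equity contribution = 0.4485 × 17.8% = 7.9838%.
Preferred contribution = 0.0275 × 5.42% = 0.1493%.
Remaining for debt = 11.26% − 8.1331% = 3.1269%.
Rd × (1 − 0%) × 0.5239 = 3.1269%  ⇒  Rd = 5.9683%.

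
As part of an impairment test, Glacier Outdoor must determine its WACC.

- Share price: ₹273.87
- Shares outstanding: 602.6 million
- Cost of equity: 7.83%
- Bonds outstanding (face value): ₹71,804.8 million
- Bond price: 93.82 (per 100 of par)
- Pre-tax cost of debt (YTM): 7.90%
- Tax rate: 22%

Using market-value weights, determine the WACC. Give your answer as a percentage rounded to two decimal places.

Market value of equity E = 273.87 × 602.6m = 165034.062m. Market value of debt D = 71804.8m × 93.82/100 = 67367.26336m.
Total capital V = 165034.062 + 67367.26336 = 232401.32536.
Equity: weight = 165034.062/232401.32536 = 0.7101; cost = 7.83%.
Bonds outstanding: weight = 67367.26336/232401.32536 = 0.2899; after-tax cost = 7.9% × (1 − 22%) = 6.1620%.
WACC = 0.7101 × 7.8300% + 0.2899 × 6.1620% = 7.3465%.

7.35%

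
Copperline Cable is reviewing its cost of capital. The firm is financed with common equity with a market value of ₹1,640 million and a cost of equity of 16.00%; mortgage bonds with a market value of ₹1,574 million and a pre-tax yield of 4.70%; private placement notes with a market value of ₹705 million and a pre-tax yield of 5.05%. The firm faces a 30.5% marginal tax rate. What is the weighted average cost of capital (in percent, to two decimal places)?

8.64%

Total capital V = 1640 + 1574 + 705 = 3919.
Equity: weight = 1640/3919 = 0.4185; cost = 16%.
Mortgage bonds: weight = 1574/3919 = 0.4016; after-tax cost = 4.7% × (1 − 30.5%) = 3.2665%.
Private placement notes: weight = 705/3919 = 0.1799; after-tax cost = 5.05% × (1 − 30.5%) = 3.5098%.
WACC = 0.4185 × 16.0000% + 0.4016 × 3.2665% + 0.1799 × 3.5098% = 8.6389%.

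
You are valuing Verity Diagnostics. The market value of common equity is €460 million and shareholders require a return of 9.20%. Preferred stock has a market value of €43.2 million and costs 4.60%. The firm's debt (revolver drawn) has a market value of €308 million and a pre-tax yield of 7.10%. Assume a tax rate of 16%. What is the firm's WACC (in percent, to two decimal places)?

7.73%

Total capital V = 460 + 43.2 + 308 = 811.2.
Equity: weight = 460/811.2 = 0.5671; cost = 9.2%.
Preferred: weight = 43.2/811.2 = 0.0533; cost = 4.6%.
Revolver drawn: weight = 308/811.2 = 0.3797; after-tax cost = 7.1% × (1 − 16%) = 5.9640%.
WACC = 0.5671 × 9.2000% + 0.0533 × 4.6000% + 0.3797 × 5.9640% = 7.7264%.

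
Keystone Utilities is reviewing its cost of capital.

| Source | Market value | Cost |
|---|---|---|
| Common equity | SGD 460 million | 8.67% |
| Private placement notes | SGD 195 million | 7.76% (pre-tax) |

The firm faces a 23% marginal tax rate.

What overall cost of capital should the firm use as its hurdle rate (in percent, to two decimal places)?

Total capital V = 460 + 195 = 655.
Equity: weight = 460/655 = 0.7023; cost = 8.67%.
Private placement notes: weight = 195/655 = 0.2977; after-tax cost = 7.76% × (1 − 23%) = 5.9752%.
WACC = 0.7023 × 8.6700% + 0.2977 × 5.9752% = 7.8677%.

7.87%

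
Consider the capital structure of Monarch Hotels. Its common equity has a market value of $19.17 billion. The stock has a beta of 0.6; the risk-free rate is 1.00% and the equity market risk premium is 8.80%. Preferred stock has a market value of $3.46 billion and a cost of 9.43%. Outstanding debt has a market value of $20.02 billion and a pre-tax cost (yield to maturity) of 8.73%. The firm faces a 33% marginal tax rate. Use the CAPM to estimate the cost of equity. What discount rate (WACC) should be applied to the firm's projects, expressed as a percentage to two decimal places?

6.33%

Cost of equity via CAPM: Re = 1.0% + 0.6 × 8.8% = 6.2800%.
Total capital V = 19.17 + 3.46 + 20.02 = 42.65.
Equity: weight = 19.17/42.65 = 0.4495; cost = 6.28%.
Preferred: weight = 3.46/42.65 = 0.0811; cost = 9.43%.
Debt: weight = 20.02/42.65 = 0.4694; after-tax cost = 8.73% × (1 − 33%) = 5.8491%.
WACC = 0.4495 × 6.2800% + 0.0811 × 9.4300% + 0.4694 × 5.8491% = 6.3333%.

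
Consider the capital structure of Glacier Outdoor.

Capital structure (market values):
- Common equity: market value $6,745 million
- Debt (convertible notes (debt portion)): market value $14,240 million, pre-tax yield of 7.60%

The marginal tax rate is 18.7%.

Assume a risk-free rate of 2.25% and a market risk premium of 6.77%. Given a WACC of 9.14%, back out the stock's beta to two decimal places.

1.94

Total capital V = 6745 + 14240 = 20985.
Equity weight = 6745/20985 = 0.3214.
Convertible notes (debt portion) weight = 14240/20985 = 0.6786.
Debt contribution = 0.6786 × 7.6% × (1 − 18.7%) = 4.1928%.
Required equity contribution = 9.14% − 4.1928% = 4.9472%  ⇒  Re = 15.3917%.
CAPM: 15.3917% = 2.25% + β × 6.77%  ⇒  β = 1.9412.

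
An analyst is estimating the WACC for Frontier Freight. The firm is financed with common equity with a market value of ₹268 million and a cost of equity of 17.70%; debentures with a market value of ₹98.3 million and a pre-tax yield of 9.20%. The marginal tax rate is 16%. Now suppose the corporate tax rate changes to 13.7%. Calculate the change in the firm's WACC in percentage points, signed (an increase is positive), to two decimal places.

Current WACC:
Total capital V = 268 + 98.3 = 366.3.
Equity: weight = 268/366.3 = 0.7316; cost = 17.7%.
Debentures: weight = 98.3/366.3 = 0.2684; after-tax cost = 9.2% × (1 − 16%) = 7.7280%.
WACC = 0.7316 × 17.7000% + 0.2684 × 7.7280% = 15.0239%.
After the change:
Total capital V = 268 + 98.3 = 366.3.
Equity: weight = 268/366.3 = 0.7316; cost = 17.7%.
Debentures: weight = 98.3/366.3 = 0.2684; after-tax cost = 9.2% × (1 − 13.7%) = 7.9396%.
WACC = 0.7316 × 17.7000% + 0.2684 × 7.9396% = 15.0807%.
Change in WACC = 15.0807% − 15.0239% = 0.0568 pp.

+0.06 pp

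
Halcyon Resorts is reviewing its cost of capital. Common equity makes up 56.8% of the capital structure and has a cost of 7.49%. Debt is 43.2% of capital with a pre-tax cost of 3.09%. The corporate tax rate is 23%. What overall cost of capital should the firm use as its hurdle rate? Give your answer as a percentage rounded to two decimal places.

After-tax cost of debt = 3.09% × (1 − 23%) = 2.3793%.
WACC = 0.568 × 7.4900% + 0.432 × 2.3793% = 5.2822%.

5.28%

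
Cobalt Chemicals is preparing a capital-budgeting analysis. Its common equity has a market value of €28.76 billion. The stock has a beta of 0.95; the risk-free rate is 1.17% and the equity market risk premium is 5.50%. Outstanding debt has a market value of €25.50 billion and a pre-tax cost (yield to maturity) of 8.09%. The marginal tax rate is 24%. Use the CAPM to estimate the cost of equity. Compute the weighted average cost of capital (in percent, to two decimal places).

Cost of equity via CAPM: Re = 1.17% + 0.95 × 5.5% = 6.3950%.
Total capital V = 28.76 + 25.5 = 54.26.
Equity: weight = 28.76/54.26 = 0.5300; cost = 6.395%.
Debt: weight = 25.5/54.26 = 0.4700; after-tax cost = 8.09% × (1 − 24%) = 6.1484%.
WACC = 0.5300 × 6.3950% + 0.4700 × 6.1484% = 6.2791%.

6.28%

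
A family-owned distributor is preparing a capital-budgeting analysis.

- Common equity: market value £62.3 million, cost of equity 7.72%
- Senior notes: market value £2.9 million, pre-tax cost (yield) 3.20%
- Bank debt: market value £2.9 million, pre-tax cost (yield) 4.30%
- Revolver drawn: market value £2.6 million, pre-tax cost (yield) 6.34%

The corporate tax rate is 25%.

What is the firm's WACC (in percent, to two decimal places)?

7.21%

Total capital V = 62.3 + 2.9 + 2.9 + 2.6 = 70.7.
Equity: weight = 62.3/70.7 = 0.8812; cost = 7.72%.
Senior notes: weight = 2.9/70.7 = 0.0410; after-tax cost = 3.2% × (1 − 25%) = 2.4000%.
Bank debt: weight = 2.9/70.7 = 0.0410; after-tax cost = 4.3% × (1 − 25%) = 3.2250%.
Revolver drawn: weight = 2.6/70.7 = 0.0368; after-tax cost = 6.34% × (1 − 25%) = 4.7550%.
WACC = 0.8812 × 7.7200% + 0.0410 × 2.4000% + 0.0410 × 3.2250% + 0.0368 × 4.7550% = 7.2084%.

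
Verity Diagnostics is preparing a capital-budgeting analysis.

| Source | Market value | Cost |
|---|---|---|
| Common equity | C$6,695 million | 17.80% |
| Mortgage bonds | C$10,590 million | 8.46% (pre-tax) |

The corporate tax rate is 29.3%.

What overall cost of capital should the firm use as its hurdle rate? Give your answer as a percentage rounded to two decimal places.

10.56%

Total capital V = 6695 + 10590 = 17285.
Equity: weight = 6695/17285 = 0.3873; cost = 17.8%.
Mortgage bonds: weight = 10590/17285 = 0.6127; after-tax cost = 8.46% × (1 − 29.3%) = 5.9812%.
WACC = 0.3873 × 17.8000% + 0.6127 × 5.9812% = 10.5590%.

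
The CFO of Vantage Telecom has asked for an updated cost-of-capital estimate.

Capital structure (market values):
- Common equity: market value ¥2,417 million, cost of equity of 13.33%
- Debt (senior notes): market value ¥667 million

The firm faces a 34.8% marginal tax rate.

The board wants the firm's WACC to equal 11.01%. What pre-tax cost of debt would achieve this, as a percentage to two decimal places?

Total capital V = 2417 + 667 = 3084.
Equity weight = 2417/3084 = 0.7837.
Senior notes weight = 667/3084 = 0.2163.
Equity contribution = 0.7837 × 13.33% = 10.4470%.
Remaining for debt = 11.01% − 10.4470% = 0.5630%.
Rd × (1 − 34.8%) × 0.2163 = 0.5630%  ⇒  Rd = 3.9924%.

3.99%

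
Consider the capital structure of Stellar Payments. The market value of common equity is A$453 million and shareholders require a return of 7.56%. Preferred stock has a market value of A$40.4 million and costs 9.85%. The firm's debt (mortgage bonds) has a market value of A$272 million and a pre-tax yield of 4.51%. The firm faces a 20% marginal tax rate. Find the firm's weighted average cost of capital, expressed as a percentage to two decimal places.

6.28%

Total capital V = 453 + 40.4 + 272 = 765.4.
Equity: weight = 453/765.4 = 0.5918; cost = 7.56%.
Preferred: weight = 40.4/765.4 = 0.0528; cost = 9.85%.
Mortgage bonds: weight = 272/765.4 = 0.3554; after-tax cost = 4.51% × (1 − 20%) = 3.6080%.
WACC = 0.5918 × 7.5600% + 0.0528 × 9.8500% + 0.3554 × 3.6080% = 6.2765%.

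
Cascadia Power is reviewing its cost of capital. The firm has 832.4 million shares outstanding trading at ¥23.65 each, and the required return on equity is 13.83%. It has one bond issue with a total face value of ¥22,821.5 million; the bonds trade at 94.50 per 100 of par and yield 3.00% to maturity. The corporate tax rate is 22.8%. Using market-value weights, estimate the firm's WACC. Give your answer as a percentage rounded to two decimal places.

Market value of equity E = 23.65 × 832.4m = 19686.26m. Market value of debt D = 22821.5m × 94.5/100 = 21566.3175m.
Total capital V = 19686.26 + 21566.3175 = 41252.5775.
Equity: weight = 19686.26/41252.5775 = 0.4772; cost = 13.83%.
Bonds outstanding: weight = 21566.3175/41252.5775 = 0.5228; after-tax cost = 3% × (1 − 22.8%) = 2.3160%.
WACC = 0.4772 × 13.8300% + 0.5228 × 2.3160% = 7.8106%.

7.81%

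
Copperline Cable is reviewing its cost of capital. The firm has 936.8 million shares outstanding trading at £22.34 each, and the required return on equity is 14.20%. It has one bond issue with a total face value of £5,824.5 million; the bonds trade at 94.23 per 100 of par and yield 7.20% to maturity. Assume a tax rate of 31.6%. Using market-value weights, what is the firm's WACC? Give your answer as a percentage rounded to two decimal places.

12.27%

Market value of equity E = 22.34 × 936.8m = 20928.112m. Market value of debt D = 5824.5m × 94.23/100 = 5488.42635m.
Total capital V = 20928.112 + 5488.42635 = 26416.53835.
Equity: weight = 20928.112/26416.53835 = 0.7922; cost = 14.2%.
Bonds outstanding: weight = 5488.42635/26416.53835 = 0.2078; after-tax cost = 7.2% × (1 − 31.6%) = 4.9248%.
WACC = 0.7922 × 14.2000% + 0.2078 × 4.9248% = 12.2729%.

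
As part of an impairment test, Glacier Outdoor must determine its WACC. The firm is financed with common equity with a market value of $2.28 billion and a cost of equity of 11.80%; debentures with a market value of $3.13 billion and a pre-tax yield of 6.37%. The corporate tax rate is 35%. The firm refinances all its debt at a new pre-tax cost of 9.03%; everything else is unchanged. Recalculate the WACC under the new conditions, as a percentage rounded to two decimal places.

After the change:
Total capital V = 2.28 + 3.13 = 5.41.
Equity: weight = 2.28/5.41 = 0.4214; cost = 11.8%.
Debentures: weight = 3.13/5.41 = 0.5786; after-tax cost = 9.03% × (1 − 35%) = 5.8695%.
WACC = 0.4214 × 11.8000% + 0.5786 × 5.8695% = 8.3689%.

8.37%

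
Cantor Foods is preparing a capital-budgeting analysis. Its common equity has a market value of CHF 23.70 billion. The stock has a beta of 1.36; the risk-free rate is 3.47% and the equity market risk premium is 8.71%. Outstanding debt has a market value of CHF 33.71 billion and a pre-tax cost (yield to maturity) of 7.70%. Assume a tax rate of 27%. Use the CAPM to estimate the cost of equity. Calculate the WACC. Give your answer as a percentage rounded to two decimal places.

Cost of equity via CAPM: Re = 3.47% + 1.36 × 8.71% = 15.3156%.
Total capital V = 23.7 + 33.71 = 57.41.
Equity: weight = 23.7/57.41 = 0.4128; cost = 15.3156%.
Debt: weight = 33.71/57.41 = 0.5872; after-tax cost = 7.7% × (1 − 27%) = 5.6210%.
WACC = 0.4128 × 15.3156% + 0.5872 × 5.6210% = 9.6231%.

9.62%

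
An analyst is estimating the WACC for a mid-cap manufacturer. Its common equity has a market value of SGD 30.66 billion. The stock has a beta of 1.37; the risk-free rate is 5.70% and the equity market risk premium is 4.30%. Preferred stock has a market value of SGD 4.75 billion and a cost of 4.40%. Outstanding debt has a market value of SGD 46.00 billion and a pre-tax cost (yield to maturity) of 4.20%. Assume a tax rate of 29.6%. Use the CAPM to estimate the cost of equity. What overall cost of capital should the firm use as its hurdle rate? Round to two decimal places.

6.29%

Cost of equity via CAPM: Re = 5.7% + 1.37 × 4.3% = 11.5910%.
Total capital V = 30.66 + 4.75 + 46 = 81.41.
Equity: weight = 30.66/81.41 = 0.3766; cost = 11.591%.
Preferred: weight = 4.75/81.41 = 0.0583; cost = 4.4%.
Debt: weight = 46/81.41 = 0.5650; after-tax cost = 4.2% × (1 − 29.6%) = 2.9568%.
WACC = 0.3766 × 11.5910% + 0.0583 × 4.4000% + 0.5650 × 2.9568% = 6.2928%.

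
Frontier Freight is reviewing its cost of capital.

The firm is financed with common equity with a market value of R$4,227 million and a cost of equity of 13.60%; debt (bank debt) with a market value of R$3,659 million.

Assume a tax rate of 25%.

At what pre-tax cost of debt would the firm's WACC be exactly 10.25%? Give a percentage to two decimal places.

8.51%

Total capital V = 4227 + 3659 = 7886.
Equity weight = 4227/7886 = 0.5360.
Bank debt weight = 3659/7886 = 0.4640.
Equity contribution = 0.5360 × 13.6% = 7.2898%.
Remaining for debt = 10.25% − 7.2898% = 2.9602%.
Rd × (1 − 25%) × 0.4640 = 2.9602%  ⇒  Rd = 8.5066%.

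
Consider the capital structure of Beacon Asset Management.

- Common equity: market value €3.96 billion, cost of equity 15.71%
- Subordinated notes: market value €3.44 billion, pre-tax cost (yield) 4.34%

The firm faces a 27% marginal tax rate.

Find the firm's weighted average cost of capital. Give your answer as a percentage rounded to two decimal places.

9.88%

Total capital V = 3.96 + 3.44 = 7.4.
Equity: weight = 3.96/7.4 = 0.5351; cost = 15.71%.
Subordinated notes: weight = 3.44/7.4 = 0.4649; after-tax cost = 4.34% × (1 − 27%) = 3.1682%.
WACC = 0.5351 × 15.7100% + 0.4649 × 3.1682% = 9.8798%.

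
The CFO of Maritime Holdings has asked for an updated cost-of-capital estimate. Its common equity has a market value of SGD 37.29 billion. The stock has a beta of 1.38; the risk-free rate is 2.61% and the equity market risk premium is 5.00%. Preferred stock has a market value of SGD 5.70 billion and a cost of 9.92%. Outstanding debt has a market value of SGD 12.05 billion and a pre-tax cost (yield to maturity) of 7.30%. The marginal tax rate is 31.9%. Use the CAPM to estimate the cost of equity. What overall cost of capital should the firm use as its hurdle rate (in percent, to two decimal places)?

8.56%

Cost of equity via CAPM: Re = 2.61% + 1.38 × 5.0% = 9.5100%.
Total capital V = 37.29 + 5.7 + 12.05 = 55.04.
Equity: weight = 37.29/55.04 = 0.6775; cost = 9.51%.
Preferred: weight = 5.7/55.04 = 0.1036; cost = 9.92%.
Debt: weight = 12.05/55.04 = 0.2189; after-tax cost = 7.3% × (1 − 31.9%) = 4.9713%.
WACC = 0.6775 × 9.5100% + 0.1036 × 9.9200% + 0.2189 × 4.9713% = 8.5588%.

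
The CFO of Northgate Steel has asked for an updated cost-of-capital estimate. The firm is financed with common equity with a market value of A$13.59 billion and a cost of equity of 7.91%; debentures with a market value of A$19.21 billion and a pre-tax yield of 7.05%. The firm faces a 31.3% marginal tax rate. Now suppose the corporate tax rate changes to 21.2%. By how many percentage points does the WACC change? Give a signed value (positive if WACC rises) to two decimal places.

+0.42 pp

Current WACC:
Total capital V = 13.59 + 19.21 = 32.8.
Equity: weight = 13.59/32.8 = 0.4143; cost = 7.91%.
Debentures: weight = 19.21/32.8 = 0.5857; after-tax cost = 7.05% × (1 − 31.3%) = 4.8434%.
WACC = 0.4143 × 7.9100% + 0.5857 × 4.8434% = 6.1140%.
After the change:
Total capital V = 13.59 + 19.21 = 32.8.
Equity: weight = 13.59/32.8 = 0.4143; cost = 7.91%.
Debentures: weight = 19.21/32.8 = 0.5857; after-tax cost = 7.05% × (1 − 21.2%) = 5.5554%.
WACC = 0.4143 × 7.9100% + 0.5857 × 5.5554% = 6.5310%.
Change in WACC = 6.5310% − 6.1140% = 0.4170 pp.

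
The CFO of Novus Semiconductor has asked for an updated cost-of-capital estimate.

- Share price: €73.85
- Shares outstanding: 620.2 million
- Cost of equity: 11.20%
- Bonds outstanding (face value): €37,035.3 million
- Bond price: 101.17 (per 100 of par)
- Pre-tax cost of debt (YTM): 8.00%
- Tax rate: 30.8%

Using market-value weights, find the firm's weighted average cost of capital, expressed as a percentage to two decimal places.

Market value of equity E = 73.85 × 620.2m = 45801.77m. Market value of debt D = 37035.3m × 101.17/100 = 37468.61301m.
Total capital V = 45801.77 + 37468.61301 = 83270.38301.
Equity: weight = 45801.77/83270.38301 = 0.5500; cost = 11.2%.
Bonds outstanding: weight = 37468.61301/83270.38301 = 0.4500; after-tax cost = 8% × (1 − 30.8%) = 5.5360%.
WACC = 0.5500 × 11.2000% + 0.4500 × 5.5360% = 8.6514%.

8.65%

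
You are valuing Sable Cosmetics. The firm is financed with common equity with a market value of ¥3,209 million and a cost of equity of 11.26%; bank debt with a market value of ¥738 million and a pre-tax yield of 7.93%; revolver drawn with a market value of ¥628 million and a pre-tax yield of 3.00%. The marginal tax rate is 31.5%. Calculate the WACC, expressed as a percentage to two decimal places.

Total capital V = 3209 + 738 + 628 = 4575.
Equity: weight = 3209/4575 = 0.7014; cost = 11.26%.
Bank debt: weight = 738/4575 = 0.1613; after-tax cost = 7.93% × (1 − 31.5%) = 5.4321%.
Revolver drawn: weight = 628/4575 = 0.1373; after-tax cost = 3% × (1 − 31.5%) = 2.0550%.
WACC = 0.7014 × 11.2600% + 0.1613 × 5.4321% + 0.1373 × 2.0550% = 9.0563%.

9.06%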